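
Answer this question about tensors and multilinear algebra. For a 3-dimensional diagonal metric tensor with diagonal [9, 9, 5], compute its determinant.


For a diagonal metric, the determinant is the product of diagonal entries.
Diagonal entries: 9, 9, 5
det(g) = 9 * 9 * 5 = 405

405


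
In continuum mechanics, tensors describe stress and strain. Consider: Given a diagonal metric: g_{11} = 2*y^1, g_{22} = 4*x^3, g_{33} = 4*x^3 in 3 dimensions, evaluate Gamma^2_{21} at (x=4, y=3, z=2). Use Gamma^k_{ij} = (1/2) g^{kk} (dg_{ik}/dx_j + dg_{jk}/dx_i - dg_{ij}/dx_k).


For a diagonal metric, Gamma^k_{ij} = (1/2) g^{kk} (dg_{ik}/dx_j + dg_{jk}/dx_i - dg_{ij}/dx_k).
The metric is diagonal, so g_{ab} = 0 for a != b.
At the given point: g_{11} = 6, g_{22} = 256, g_{33} = 256
g^{22} = 1/256
dg_{22}/dx_1 = dg_{22}/dx_1 = 192
dg_{12}/dx_2 = 0 (off-diagonal)
dg_{21}/dx_2 = 0 (off-diagonal)
Numerator = 192 + 0 - 0 = 192
Gamma^2_{21} = 192 / (2 * 256) = 3/8

3/8


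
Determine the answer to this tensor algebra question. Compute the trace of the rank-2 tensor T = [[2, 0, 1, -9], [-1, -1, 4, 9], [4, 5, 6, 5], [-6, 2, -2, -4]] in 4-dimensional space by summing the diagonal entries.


The contraction (trace) of a rank-2 tensor is the sum of its diagonal elements.
Diagonal entries: A[1,1] = 2, A[2,2] = -1, A[3,3] = 6, A[4,4] = -4
Tr(A) = 2 + -1 + 6 + -4 = 3

3


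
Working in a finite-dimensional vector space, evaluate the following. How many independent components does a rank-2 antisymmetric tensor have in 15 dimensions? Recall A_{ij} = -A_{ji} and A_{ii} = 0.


An antisymmetric rank-2 tensor satisfies A_{ij} = -A_{ji}, so diagonal entries are zero.
The independent components are the upper-triangular entries: C(n, 2) = n(n-1)/2.
n = 15
C(15, 2) = 15 * 14 / 2 = 210 / 2 = 105

105


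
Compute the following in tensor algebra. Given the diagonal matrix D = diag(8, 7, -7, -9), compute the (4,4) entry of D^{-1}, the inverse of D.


For a diagonal matrix, the inverse has entries (D^{-1})_{ii} = 1/d_{ii}.
The diagonal entries are: d_{11} = 8, d_{22} = 7, d_{33} = -7, d_{44} = -9
We need (D^{-1})_{44} = 1/d_{44} = 1/-9 = -1/9

-1/9


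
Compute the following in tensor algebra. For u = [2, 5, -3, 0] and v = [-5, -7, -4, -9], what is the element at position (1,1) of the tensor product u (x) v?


The outer product entry T_{ij} = u_i * v_j.
We need i=1, j=1.
u_1 = 2, v_1 = -5
T_{1,1} = 2 * -5 = -10

-10


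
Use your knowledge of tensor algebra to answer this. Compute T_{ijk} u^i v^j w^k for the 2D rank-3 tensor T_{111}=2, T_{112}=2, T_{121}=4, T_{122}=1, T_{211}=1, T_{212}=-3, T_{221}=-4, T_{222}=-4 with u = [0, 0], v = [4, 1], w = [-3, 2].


S = sum over i,j,k of T_{ijk} u_i v_j w_k. Expanding all 8 terms:
T_{111}*u_1*v_1*w_1 = 2*0*4*-3 = 0  (running total: 0)
T_{112}*u_1*v_1*w_2 = 2*0*4*2 = 0  (running total: 0)
T_{121}*u_1*v_2*w_1 = 4*0*1*-3 = 0  (running total: 0)
T_{122}*u_1*v_2*w_2 = 1*0*1*2 = 0  (running total: 0)
T_{211}*u_2*v_1*w_1 = 1*0*4*-3 = 0  (running total: 0)
T_{212}*u_2*v_1*w_2 = -3*0*4*2 = 0  (running total: 0)
T_{221}*u_2*v_2*w_1 = -4*0*1*-3 = 0  (running total: 0)
T_{222}*u_2*v_2*w_2 = -4*0*1*2 = 0  (running total: 0)
S = 0

0


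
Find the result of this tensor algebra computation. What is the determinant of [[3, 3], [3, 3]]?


For a 2x2 matrix [[a, b], [c, d]], det = a*d - b*c.
a = 3, b = 3, c = 3, d = 3
a*d = 3 * 3 = 9
b*c = 3 * 3 = 9
det = 9 - 9 = 0

0


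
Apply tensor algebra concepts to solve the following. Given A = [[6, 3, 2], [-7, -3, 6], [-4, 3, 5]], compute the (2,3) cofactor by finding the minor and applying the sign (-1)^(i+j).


To find cofactor C_{23}, delete row 2 and column 3.
The resulting 2x2 submatrix is: [[6, 3], [-4, 3]]
Minor M_{23} = 6*3 - 3*-4
  = 18 - -12 = 30
Sign = (-1)^(2+3) = (-1)^5 = -1
Cofactor C_{23} = -1 * 30 = -30

-30


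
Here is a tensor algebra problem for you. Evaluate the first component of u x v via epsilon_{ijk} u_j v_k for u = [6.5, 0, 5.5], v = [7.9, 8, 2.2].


(u x v)_1 = sum_{j,k} epsilon_{1jk} u_j v_k. Only permutations of (1,2,3) contribute; the two non-zero terms are:
eps_{123} u_2 v_3 = 1 * 0 * 2.2 = 0
eps_{132} u_3 v_2 = -1 * 5.5 * 8 = -44
(u x v)_1 = -44

-44


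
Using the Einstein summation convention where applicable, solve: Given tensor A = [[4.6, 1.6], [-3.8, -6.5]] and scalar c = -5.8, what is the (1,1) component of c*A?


Scalar multiplication: (cA)_{ij} = c * A_{ij}.
c = -5.8
A_{11} = 4.6
(cA)_{11} = -5.8 * 4.6 = -26.68

-26.68


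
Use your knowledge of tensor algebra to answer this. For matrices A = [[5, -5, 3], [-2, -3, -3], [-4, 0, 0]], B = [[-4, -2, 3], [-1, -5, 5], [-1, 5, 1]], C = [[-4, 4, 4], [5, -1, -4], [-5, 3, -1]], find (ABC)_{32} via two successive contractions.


(ABC)_{32} = sum_m (AB)_{3m} C_{m2}. First compute row 3 of AB.
(AB)_{31} = -4*-4 + 0*-1 + 0*-1 = 16
(AB)_{32} = -4*-2 + 0*-5 + 0*5 = 8
(AB)_{33} = -4*3 + 0*5 + 0*1 = -12
Now contract with column 2 of C:
(AB)_{31} * C_{12} = 16 * 4 = 64
(AB)_{32} * C_{22} = 8 * -1 = -8
(AB)_{33} * C_{32} = -12 * 3 = -36
(ABC)_{32} = 64 + -8 + -36 = 20

20


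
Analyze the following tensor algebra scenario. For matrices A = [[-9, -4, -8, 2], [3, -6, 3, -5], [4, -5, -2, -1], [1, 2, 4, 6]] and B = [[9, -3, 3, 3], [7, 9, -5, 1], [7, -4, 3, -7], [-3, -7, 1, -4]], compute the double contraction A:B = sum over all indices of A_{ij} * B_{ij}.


A:B = sum over all i,j of A_{ij} * B_{ij}.
Row 1: -9*9=-81, -4*-3=12, -8*3=-24, 2*3=6 => row sum = -87
Row 2: 3*7=21, -6*9=-54, 3*-5=-15, -5*1=-5 => row sum = -53
Row 3: 4*7=28, -5*-4=20, -2*3=-6, -1*-7=7 => row sum = 49
Row 4: 1*-3=-3, 2*-7=-14, 4*1=4, 6*-4=-24 => row sum = -37
Total = -87 + -53 + 49 + -37 = -128

-128


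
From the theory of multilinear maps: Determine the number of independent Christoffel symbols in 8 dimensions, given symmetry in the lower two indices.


Christoffel symbols Gamma^k_{ij} are symmetric in i,j, so there are d * d(d+1)/2 independent symbols.
d = 8
d(d+1)/2 = 8 * 9 / 2 = 36
Total = 8 * 36 = 288

288


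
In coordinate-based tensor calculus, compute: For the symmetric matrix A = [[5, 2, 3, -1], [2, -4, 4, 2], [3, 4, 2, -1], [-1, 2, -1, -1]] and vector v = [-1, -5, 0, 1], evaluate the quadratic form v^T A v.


First compute Av:
(Av)_1 = 5*-1 + 2*-5 + 3*0 + -1*1 = -16
(Av)_2 = 2*-1 + -4*-5 + 4*0 + 2*1 = 20
(Av)_3 = 3*-1 + 4*-5 + 2*0 + -1*1 = -24
(Av)_4 = -1*-1 + 2*-5 + -1*0 + -1*1 = -10
Av = [-16, 20, -24, -10]
Then v^T (Av) = -1*-16 + -5*20 + 0*-24 + 1*-10
= 16 + -100 + 0 + -10 = -94

-94


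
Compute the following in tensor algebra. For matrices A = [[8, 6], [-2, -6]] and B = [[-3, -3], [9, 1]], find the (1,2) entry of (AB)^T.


(AB)^T_{ij} = (AB)_{ji} = sum_k A_{jk} B_{ki}.
For i=1, j=2 we need (AB)_{21}:
A_{21} * B_{11} = -2 * -3 = 6
A_{22} * B_{21} = -6 * 9 = -54
Sum = 6 + -54 = -48

-48


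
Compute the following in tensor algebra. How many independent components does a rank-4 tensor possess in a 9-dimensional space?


The number of components of a rank-r tensor in d dimensions is d^r.
Here d = 9 and r = 4.
9^4 = 6561

6561


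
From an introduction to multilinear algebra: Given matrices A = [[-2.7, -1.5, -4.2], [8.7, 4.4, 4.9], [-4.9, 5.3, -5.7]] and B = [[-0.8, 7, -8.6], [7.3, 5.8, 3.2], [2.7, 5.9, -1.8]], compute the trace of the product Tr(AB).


Tr(AB) = sum_i (AB)_{ii} where (AB)_{ii} = sum_k A_{ik} B_{ki}.
(AB)_{11} = -2.7*-0.8 + -1.5*7.3 + -4.2*2.7 = -20.13
(AB)_{22} = 8.7*7 + 4.4*5.8 + 4.9*5.9 = 115.33
(AB)_{33} = -4.9*-8.6 + 5.3*3.2 + -5.7*-1.8 = 69.36
Tr(AB) = -20.13 + 115.33 + 69.36 = 164.56

164.56


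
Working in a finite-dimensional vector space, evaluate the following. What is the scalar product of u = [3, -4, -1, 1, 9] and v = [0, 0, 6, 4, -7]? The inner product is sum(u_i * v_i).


The inner product u . v = sum of u_i * v_i.
Term-by-term: 3 * 0, -4 * 0, -1 * 6, 1 * 4, 9 * -7
Products: 0, 0, -6, 4, -63
Sum = 0 + 0 + -6 + 4 + -63 = -65

-65


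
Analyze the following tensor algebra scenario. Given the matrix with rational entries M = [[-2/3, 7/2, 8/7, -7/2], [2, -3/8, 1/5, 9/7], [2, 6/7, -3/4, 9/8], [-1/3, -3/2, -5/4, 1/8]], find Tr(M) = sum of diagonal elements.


The trace is the sum of diagonal entries.
Diagonal: M[1,1] = -2/3, M[2,2] = -3/8, M[3,3] = -3/4, M[4,4] = 1/8
Tr(M) = -2/3 + -3/8 + -3/4 + 1/8
Computing step by step:
After adding M[1,1]: -2/3
After adding M[2,2]: -25/24
After adding M[3,3]: -43/24
After adding M[4,4]: -5/3
Tr(M) = -5/3

-5/3


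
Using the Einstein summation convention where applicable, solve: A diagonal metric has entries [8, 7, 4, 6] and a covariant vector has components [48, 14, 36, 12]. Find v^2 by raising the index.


To raise an index with a diagonal metric: v^i = v_i / g_{ii}.
For index 2: v_2 = 14, g_{22} = 7
v^2 = 14 / 7 = 2

2


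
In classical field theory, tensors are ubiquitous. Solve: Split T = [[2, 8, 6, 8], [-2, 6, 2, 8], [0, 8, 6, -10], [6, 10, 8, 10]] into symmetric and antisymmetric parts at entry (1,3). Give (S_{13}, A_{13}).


T_{13} = 6
T_{31} = 0
S_{13} = (6 + 0)/2 = 6/2 = 3
A_{13} = (6 - 0)/2 = 6/2 = 3
Check: S + A = 3 + 3 = 6 = T_{13}.

(3, 3)


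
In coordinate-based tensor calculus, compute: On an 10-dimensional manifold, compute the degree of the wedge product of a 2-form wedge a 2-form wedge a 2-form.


The degree of a wedge product is the sum of the degrees of the individual forms.
Degrees: 2, 2, 2
Total degree = 2 + 2 + 2 = 6

6


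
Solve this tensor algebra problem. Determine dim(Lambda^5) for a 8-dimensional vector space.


The dimension of the space of p-forms on an n-dimensional space is C(n, p).
n = 8, p = 5
C(8, 5) = 8! / (5! * 3!) = 56

56


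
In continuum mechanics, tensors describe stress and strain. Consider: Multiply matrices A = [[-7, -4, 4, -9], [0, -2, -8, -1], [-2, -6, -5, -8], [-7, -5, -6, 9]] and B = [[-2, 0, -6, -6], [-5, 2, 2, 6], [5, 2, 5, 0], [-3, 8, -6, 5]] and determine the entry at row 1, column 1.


(AB)_{ij} = sum_k A_{ik} B_{kj}.
For i=1, j=1:
A_{11} * B_{11} = -7 * -2 = 14
A_{12} * B_{21} = -4 * -5 = 20
A_{13} * B_{31} = 4 * 5 = 20
A_{14} * B_{41} = -9 * -3 = 27
Sum = 14 + 20 + 20 + 27 = 81

81


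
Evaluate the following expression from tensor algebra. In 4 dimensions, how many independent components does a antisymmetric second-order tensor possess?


A antisymmetric rank-2 tensor in d dimensions has d(d-1)/2 independent components.
d = 4
d(d-1)/2 = 4 * 3 / 2 = 12 / 2 = 6

6


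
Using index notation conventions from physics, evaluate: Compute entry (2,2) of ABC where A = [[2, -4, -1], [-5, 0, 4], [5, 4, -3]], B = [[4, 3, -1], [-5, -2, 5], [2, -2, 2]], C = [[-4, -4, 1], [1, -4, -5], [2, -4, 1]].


(ABC)_{22} = sum_m (AB)_{2m} C_{m2}. First compute row 2 of AB.
(AB)_{21} = -5*4 + 0*-5 + 4*2 = -12
(AB)_{22} = -5*3 + 0*-2 + 4*-2 = -23
(AB)_{23} = -5*-1 + 0*5 + 4*2 = 13
Now contract with column 2 of C:
(AB)_{21} * C_{12} = -12 * -4 = 48
(AB)_{22} * C_{22} = -23 * -4 = 92
(AB)_{23} * C_{32} = 13 * -4 = -52
(ABC)_{22} = 48 + 92 + -52 = 88

88


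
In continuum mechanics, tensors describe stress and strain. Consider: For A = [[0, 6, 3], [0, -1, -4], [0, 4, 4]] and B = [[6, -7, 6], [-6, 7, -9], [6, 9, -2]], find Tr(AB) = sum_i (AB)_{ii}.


Tr(AB) = sum_i (AB)_{ii} where (AB)_{ii} = sum_k A_{ik} B_{ki}.
(AB)_{11} = 0*6 + 6*-6 + 3*6 = -18
(AB)_{22} = 0*-7 + -1*7 + -4*9 = -43
(AB)_{33} = 0*6 + 4*-9 + 4*-2 = -44
Tr(AB) = -18 + -43 + -44 = -105

-105


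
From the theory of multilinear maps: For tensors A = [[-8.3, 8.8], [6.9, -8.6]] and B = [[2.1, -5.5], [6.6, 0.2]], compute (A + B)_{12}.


Tensor addition is component-wise: (A + B)_{ij} = A_{ij} + B_{ij}.
A_{12} = 8.8
B_{12} = -5.5
(A + B)_{12} = 8.8 + -5.5 = 3.3

3.3


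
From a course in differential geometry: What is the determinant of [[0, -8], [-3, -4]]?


For a 2x2 matrix [[a, b], [c, d]], det = a*d - b*c.
a = 0, b = -8, c = -3, d = -4
a*d = 0 * -4 = 0
b*c = -8 * -3 = 24
det = 0 - 24 = -24

-24


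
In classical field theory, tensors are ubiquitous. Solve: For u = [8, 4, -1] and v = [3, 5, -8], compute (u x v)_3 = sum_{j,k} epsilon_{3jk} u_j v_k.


(u x v)_3 = sum_{j,k} epsilon_{3jk} u_j v_k. Only permutations of (1,2,3) contribute; the two non-zero terms are:
eps_{312} u_1 v_2 = 1 * 8 * 5 = 40
eps_{321} u_2 v_1 = -1 * 4 * 3 = -12
(u x v)_3 = 28

28


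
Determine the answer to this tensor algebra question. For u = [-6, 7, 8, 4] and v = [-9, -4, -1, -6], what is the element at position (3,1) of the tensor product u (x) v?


The outer product entry T_{ij} = u_i * v_j.
We need i=3, j=1.
u_3 = 8, v_1 = -9
T_{3,1} = 8 * -9 = -72

-72


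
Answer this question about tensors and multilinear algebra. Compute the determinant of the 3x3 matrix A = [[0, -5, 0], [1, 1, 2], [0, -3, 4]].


Expanding along the first row, det(A) = a11*M_11 - a12*M_12 + a13*M_13, where M_1j is the (1,j) minor.
Minor M_11 = 1*4 - 2*-3 = 10
Minor M_12 = 1*4 - 2*0 = 4
Minor M_13 = 1*-3 - 1*0 = -3
det = 0*(10) - -5*(4) + 0*(-3)
    = 0 - -20 + 0
    = 20

20


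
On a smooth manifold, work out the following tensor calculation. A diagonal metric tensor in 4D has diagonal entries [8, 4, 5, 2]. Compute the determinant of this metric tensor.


For a diagonal metric, the determinant is the product of diagonal entries.
Diagonal entries: 8, 4, 5, 2
det(g) = 8 * 4 * 5 * 2 = 320

320


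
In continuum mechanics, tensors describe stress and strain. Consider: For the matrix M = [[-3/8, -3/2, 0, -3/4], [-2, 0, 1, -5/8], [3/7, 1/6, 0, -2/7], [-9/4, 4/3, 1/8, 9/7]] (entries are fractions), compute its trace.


The trace is the sum of diagonal entries.
Diagonal: M[1,1] = -3/8, M[2,2] = 0, M[3,3] = 0, M[4,4] = 9/7
Tr(M) = -3/8 + 0 + 0 + 9/7
Computing step by step:
After adding M[1,1]: -3/8
After adding M[2,2]: -3/8
After adding M[3,3]: -3/8
After adding M[4,4]: 51/56
Tr(M) = 51/56

51/56


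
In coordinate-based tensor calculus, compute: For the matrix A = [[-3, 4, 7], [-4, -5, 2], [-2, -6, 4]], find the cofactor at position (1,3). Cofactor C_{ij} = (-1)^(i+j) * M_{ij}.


To find cofactor C_{13}, delete row 1 and column 3.
The resulting 2x2 submatrix is: [[-4, -5], [-2, -6]]
Minor M_{13} = -4*-6 - -5*-2
  = 24 - 10 = 14
Sign = (-1)^(1+3) = (-1)^4 = 1
Cofactor C_{13} = 1 * 14 = 14

14


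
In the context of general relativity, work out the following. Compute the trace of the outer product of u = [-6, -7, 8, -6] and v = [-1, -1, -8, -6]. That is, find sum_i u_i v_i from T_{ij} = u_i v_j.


The outer product gives T_{ij} = u_i v_j.
The trace (contraction) is Tr(T) = sum_i T_{ii} = sum_i u_i v_i.
Diagonal entries:
T_{11} = u_1 * v_1 = -6 * -1 = 6
T_{22} = u_2 * v_2 = -7 * -1 = 7
T_{33} = u_3 * v_3 = 8 * -8 = -64
T_{44} = u_4 * v_4 = -6 * -6 = 36
Tr(T) = 6 + 7 + -64 + 36 = -15

-15


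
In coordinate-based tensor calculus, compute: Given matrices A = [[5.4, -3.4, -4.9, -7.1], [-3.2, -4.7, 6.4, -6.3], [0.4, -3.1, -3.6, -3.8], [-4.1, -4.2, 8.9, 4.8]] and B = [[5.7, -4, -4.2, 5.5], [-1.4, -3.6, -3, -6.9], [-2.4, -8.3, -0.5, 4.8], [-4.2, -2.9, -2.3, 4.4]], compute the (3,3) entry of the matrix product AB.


(AB)_{ij} = sum_k A_{ik} B_{kj}.
For i=3, j=3:
A_{31} * B_{13} = 0.4 * -4.2 = -1.68
A_{32} * B_{23} = -3.1 * -3 = 9.3
A_{33} * B_{33} = -3.6 * -0.5 = 1.8
A_{34} * B_{43} = -3.8 * -2.3 = 8.74
Sum = -1.68 + 9.3 + 1.8 + 8.74 = 18.16

18.16


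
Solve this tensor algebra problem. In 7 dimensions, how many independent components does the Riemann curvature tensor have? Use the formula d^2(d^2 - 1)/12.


The Riemann tensor in d dimensions has d^2(d^2 - 1)/12 independent components.
d = 7, so d^2 = 49
d^2 - 1 = 48
d^2(d^2 - 1) = 49 * 48 = 2352
Divide by 12: 2352 / 12 = 196

196


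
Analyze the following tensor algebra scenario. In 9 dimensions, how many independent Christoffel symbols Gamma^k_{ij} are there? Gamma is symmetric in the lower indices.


Christoffel symbols Gamma^k_{ij} are symmetric in i,j, so there are d * d(d+1)/2 independent symbols.
d = 9
d(d+1)/2 = 9 * 10 / 2 = 45
Total = 9 * 45 = 405

405


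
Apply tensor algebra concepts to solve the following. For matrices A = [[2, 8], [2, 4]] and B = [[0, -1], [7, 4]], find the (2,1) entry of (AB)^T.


(AB)^T_{ij} = (AB)_{ji} = sum_k A_{jk} B_{ki}.
For i=2, j=1 we need (AB)_{12}:
A_{11} * B_{12} = 2 * -1 = -2
A_{12} * B_{22} = 8 * 4 = 32
Sum = -2 + 32 = 30

30


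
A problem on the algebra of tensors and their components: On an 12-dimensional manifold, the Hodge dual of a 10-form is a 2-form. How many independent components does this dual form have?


The Hodge dual of a p-form on an n-dimensional manifold is an (n-p)-form.
n = 12, p = 10, so dual degree = 12 - 10 = 2
The number of components is C(n, n-p) = C(12, 2) = 66

66


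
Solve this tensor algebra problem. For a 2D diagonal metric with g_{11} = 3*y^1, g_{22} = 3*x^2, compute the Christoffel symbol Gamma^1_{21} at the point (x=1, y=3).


For a diagonal metric, Gamma^k_{ij} = (1/2) g^{kk} (dg_{ik}/dx_j + dg_{jk}/dx_i - dg_{ij}/dx_k).
The metric is diagonal, so g_{ab} = 0 for a != b.
At the given point: g_{11} = 9, g_{22} = 3
g^{11} = 1/9
dg_{21}/dx_1 = 0 (off-diagonal)
dg_{11}/dx_2 = dg_{11}/dx_2 = 3
dg_{21}/dx_1 = 0 (off-diagonal)
Numerator = 0 + 3 - 0 = 3
Gamma^1_{21} = 3 / (2 * 9) = 1/6

1/6


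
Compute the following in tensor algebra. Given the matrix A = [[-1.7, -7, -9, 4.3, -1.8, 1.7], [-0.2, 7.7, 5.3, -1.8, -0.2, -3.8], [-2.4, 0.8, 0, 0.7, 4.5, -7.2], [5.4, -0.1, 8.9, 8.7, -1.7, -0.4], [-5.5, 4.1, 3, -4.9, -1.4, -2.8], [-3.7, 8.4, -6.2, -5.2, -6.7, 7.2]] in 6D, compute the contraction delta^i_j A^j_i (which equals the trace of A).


The contraction (trace) of a rank-2 tensor is the sum of its diagonal elements.
Diagonal entries: A[1,1] = -1.7, A[2,2] = 7.7, A[3,3] = 0, A[4,4] = 8.7, A[5,5] = -1.4, A[6,6] = 7.2
Tr(A) = -1.7 + 7.7 + 0 + 8.7 + -1.4 + 7.2 = 20.5

20.5


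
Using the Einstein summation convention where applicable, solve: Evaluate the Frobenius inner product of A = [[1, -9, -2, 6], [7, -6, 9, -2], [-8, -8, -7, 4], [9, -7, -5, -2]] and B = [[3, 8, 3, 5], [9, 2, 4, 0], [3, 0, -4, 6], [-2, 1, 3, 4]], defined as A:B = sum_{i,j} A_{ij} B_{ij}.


A:B = sum over all i,j of A_{ij} * B_{ij}.
Row 1: 1*3=3, -9*8=-72, -2*3=-6, 6*5=30 => row sum = -45
Row 2: 7*9=63, -6*2=-12, 9*4=36, -2*0=0 => row sum = 87
Row 3: -8*3=-24, -8*0=0, -7*-4=28, 4*6=24 => row sum = 28
Row 4: 9*-2=-18, -7*1=-7, -5*3=-15, -2*4=-8 => row sum = -48
Total = -45 + 87 + 28 + -48 = 22

22


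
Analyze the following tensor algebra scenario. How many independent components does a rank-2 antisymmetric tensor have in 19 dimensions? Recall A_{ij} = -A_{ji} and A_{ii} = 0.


An antisymmetric rank-2 tensor satisfies A_{ij} = -A_{ji}, so diagonal entries are zero.
The independent components are the upper-triangular entries: C(n, 2) = n(n-1)/2.
n = 19
C(19, 2) = 19 * 18 / 2 = 342 / 2 = 171

171


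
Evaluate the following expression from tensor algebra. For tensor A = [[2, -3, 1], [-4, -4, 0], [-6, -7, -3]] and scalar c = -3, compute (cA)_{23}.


Scalar multiplication: (cA)_{ij} = c * A_{ij}.
c = -3
A_{23} = 0
(cA)_{23} = -3 * 0 = 0

0


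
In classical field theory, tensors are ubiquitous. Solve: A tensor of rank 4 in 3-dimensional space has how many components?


The number of components of a rank-r tensor in d dimensions is d^r.
Here d = 3 and r = 4.
3^4 = 81

81


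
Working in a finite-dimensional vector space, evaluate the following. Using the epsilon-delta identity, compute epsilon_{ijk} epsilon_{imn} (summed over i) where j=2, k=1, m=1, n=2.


Using the identity: epsilon_{ijk} epsilon_{imn} = delta_{jm} delta_{kn} - delta_{jn} delta_{km}.
delta_{21} = 0
delta_{12} = 0
delta_{22} = 1
delta_{11} = 1
Result = 0 * 0 - 1 * 1 = 0 - 1 = -1

-1


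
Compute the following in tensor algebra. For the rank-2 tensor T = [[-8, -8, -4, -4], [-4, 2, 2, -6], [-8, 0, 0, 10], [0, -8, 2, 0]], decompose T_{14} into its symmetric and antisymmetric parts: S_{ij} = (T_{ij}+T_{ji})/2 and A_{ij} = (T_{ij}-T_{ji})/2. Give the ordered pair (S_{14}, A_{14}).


T_{14} = -4
T_{41} = 0
S_{14} = (-4 + 0)/2 = -4/2 = -2
A_{14} = (-4 - 0)/2 = -4/2 = -2
Check: S + A = -2 + -2 = -4 = T_{14}.

(-2, -2)


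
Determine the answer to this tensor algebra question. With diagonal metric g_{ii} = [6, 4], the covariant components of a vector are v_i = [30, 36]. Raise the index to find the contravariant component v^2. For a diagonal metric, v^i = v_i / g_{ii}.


To raise an index with a diagonal metric: v^i = v_i / g_{ii}.
For index 2: v_2 = 36, g_{22} = 4
v^2 = 36 / 4 = 9

9


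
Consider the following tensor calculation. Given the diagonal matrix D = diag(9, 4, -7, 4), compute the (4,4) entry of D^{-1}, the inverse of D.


For a diagonal matrix, the inverse has entries (D^{-1})_{ii} = 1/d_{ii}.
The diagonal entries are: d_{11} = 9, d_{22} = 4, d_{33} = -7, d_{44} = 4
We need (D^{-1})_{44} = 1/d_{44} = 1/4 = 1/4

1/4


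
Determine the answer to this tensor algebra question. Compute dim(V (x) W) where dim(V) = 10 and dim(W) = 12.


The dimension of a tensor product is the product of dimensions.
dim(V) = 10, dim(W) = 12
dim(V (x) W) = 10 * 12 = 120

120


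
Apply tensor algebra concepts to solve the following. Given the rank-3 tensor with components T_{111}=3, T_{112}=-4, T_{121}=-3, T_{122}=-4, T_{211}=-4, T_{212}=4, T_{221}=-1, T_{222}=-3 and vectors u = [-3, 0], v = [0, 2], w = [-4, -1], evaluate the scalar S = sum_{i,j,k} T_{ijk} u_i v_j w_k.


S = sum over i,j,k of T_{ijk} u_i v_j w_k. Expanding all 8 terms:
T_{111}*u_1*v_1*w_1 = 3*-3*0*-4 = 0  (running total: 0)
T_{112}*u_1*v_1*w_2 = -4*-3*0*-1 = 0  (running total: 0)
T_{121}*u_1*v_2*w_1 = -3*-3*2*-4 = -72  (running total: -72)
T_{122}*u_1*v_2*w_2 = -4*-3*2*-1 = -24  (running total: -96)
T_{211}*u_2*v_1*w_1 = -4*0*0*-4 = 0  (running total: -96)
T_{212}*u_2*v_1*w_2 = 4*0*0*-1 = 0  (running total: -96)
T_{221}*u_2*v_2*w_1 = -1*0*2*-4 = 0  (running total: -96)
T_{222}*u_2*v_2*w_2 = -3*0*2*-1 = 0  (running total: -96)
S = -96

-96


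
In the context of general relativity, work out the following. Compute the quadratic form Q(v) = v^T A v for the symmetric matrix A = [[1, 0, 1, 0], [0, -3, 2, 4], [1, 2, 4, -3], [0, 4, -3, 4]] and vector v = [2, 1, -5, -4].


First compute Av:
(Av)_1 = 1*2 + 0*1 + 1*-5 + 0*-4 = -3
(Av)_2 = 0*2 + -3*1 + 2*-5 + 4*-4 = -29
(Av)_3 = 1*2 + 2*1 + 4*-5 + -3*-4 = -4
(Av)_4 = 0*2 + 4*1 + -3*-5 + 4*-4 = 3
Av = [-3, -29, -4, 3]
Then v^T (Av) = 2*-3 + 1*-29 + -5*-4 + -4*3
= -6 + -29 + 20 + -12 = -27

-27


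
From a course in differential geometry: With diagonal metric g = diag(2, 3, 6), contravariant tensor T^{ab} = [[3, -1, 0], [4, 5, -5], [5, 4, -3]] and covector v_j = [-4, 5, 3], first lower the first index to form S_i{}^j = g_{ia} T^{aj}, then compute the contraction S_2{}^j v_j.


Step 1: lower the first index. For a diagonal metric, g_{ia} T^{aj} = g_{ii} T^{ij} (no sum on i).
g_{22} = 3
S_2{}^1 = 3 * T^{21} = 3 * 4 = 12
S_2{}^2 = 3 * T^{22} = 3 * 5 = 15
S_2{}^3 = 3 * T^{23} = 3 * -5 = -15
Step 2: contract S_2{}^j with v_j.
S_2{}^1 * v_1 = 12 * -4 = -48
S_2{}^2 * v_2 = 15 * 5 = 75
S_2{}^3 * v_3 = -15 * 3 = -45
Result = -48 + 75 + -45 = -18

-18


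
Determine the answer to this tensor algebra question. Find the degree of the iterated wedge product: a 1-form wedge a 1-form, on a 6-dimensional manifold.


The degree of a wedge product is the sum of the degrees of the individual forms.
Degrees: 1, 1
Total degree = 1 + 1 = 2

2


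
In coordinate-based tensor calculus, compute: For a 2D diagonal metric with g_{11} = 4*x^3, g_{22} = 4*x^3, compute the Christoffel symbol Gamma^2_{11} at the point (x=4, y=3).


For a diagonal metric, Gamma^k_{ij} = (1/2) g^{kk} (dg_{ik}/dx_j + dg_{jk}/dx_i - dg_{ij}/dx_k).
The metric is diagonal, so g_{ab} = 0 for a != b.
At the given point: g_{11} = 256, g_{22} = 256
g^{22} = 1/256
dg_{12}/dx_1 = 0 (off-diagonal)
dg_{12}/dx_1 = 0 (off-diagonal)
dg_{11}/dx_2 = dg_{11}/dx_2 = 0
Numerator = 0 + 0 - 0 = 0
Gamma^2_{11} = 0 / (2 * 256) = 0

0


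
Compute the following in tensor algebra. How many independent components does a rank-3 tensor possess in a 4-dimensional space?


The number of components of a rank-r tensor in d dimensions is d^r.
Here d = 4 and r = 3.
4^3 = 64

64


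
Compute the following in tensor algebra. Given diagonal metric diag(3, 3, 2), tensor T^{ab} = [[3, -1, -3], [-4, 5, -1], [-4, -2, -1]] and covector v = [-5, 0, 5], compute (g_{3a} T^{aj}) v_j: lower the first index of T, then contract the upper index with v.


Step 1: lower the first index. For a diagonal metric, g_{ia} T^{aj} = g_{ii} T^{ij} (no sum on i).
g_{33} = 2
S_3{}^1 = 2 * T^{31} = 2 * -4 = -8
S_3{}^2 = 2 * T^{32} = 2 * -2 = -4
S_3{}^3 = 2 * T^{33} = 2 * -1 = -2
Step 2: contract S_3{}^j with v_j.
S_3{}^1 * v_1 = -8 * -5 = 40
S_3{}^2 * v_2 = -4 * 0 = 0
S_3{}^3 * v_3 = -2 * 5 = -10
Result = 40 + 0 + -10 = 30

30


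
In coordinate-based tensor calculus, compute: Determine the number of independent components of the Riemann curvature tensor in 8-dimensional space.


The Riemann tensor in d dimensions has d^2(d^2 - 1)/12 independent components.
d = 8, so d^2 = 64
d^2 - 1 = 63
d^2(d^2 - 1) = 64 * 63 = 4032
Divide by 12: 4032 / 12 = 336

336


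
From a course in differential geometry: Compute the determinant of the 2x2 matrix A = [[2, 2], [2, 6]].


For a 2x2 matrix [[a, b], [c, d]], det = a*d - b*c.
a = 2, b = 2, c = 2, d = 6
a*d = 2 * 6 = 12
b*c = 2 * 2 = 4
det = 12 - 4 = 8

8


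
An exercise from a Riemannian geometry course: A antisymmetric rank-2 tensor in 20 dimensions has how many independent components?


A antisymmetric rank-2 tensor in d dimensions has d(d-1)/2 independent components.
d = 20
d(d-1)/2 = 20 * 19 / 2 = 380 / 2 = 190

190


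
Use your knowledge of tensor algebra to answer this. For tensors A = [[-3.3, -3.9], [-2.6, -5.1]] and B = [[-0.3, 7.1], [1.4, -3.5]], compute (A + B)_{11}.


Tensor addition is component-wise: (A + B)_{ij} = A_{ij} + B_{ij}.
A_{11} = -3.3
B_{11} = -0.3
(A + B)_{11} = -3.3 + -0.3 = -3.6

-3.6


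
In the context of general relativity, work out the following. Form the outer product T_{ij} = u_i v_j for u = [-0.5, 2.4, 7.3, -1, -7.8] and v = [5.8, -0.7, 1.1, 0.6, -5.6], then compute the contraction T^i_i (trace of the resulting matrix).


The outer product gives T_{ij} = u_i v_j.
The trace (contraction) is Tr(T) = sum_i T_{ii} = sum_i u_i v_i.
Diagonal entries:
T_{11} = u_1 * v_1 = -0.5 * 5.8 = -2.9
T_{22} = u_2 * v_2 = 2.4 * -0.7 = -1.68
T_{33} = u_3 * v_3 = 7.3 * 1.1 = 8.03
T_{44} = u_4 * v_4 = -1 * 0.6 = -0.6
T_{55} = u_5 * v_5 = -7.8 * -5.6 = 43.68
Tr(T) = -2.9 + -1.68 + 8.03 + -0.6 + 43.68 = 46.53

46.53


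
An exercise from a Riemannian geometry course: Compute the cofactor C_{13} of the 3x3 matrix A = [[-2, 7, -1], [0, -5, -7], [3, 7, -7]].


To find cofactor C_{13}, delete row 1 and column 3.
The resulting 2x2 submatrix is: [[0, -5], [3, 7]]
Minor M_{13} = 0*7 - -5*3
  = 0 - -15 = 15
Sign = (-1)^(1+3) = (-1)^4 = 1
Cofactor C_{13} = 1 * 15 = 15

15


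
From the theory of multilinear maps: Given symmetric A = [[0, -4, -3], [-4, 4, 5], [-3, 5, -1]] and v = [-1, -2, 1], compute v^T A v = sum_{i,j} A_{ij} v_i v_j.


First compute Av:
(Av)_1 = 0*-1 + -4*-2 + -3*1 = 5
(Av)_2 = -4*-1 + 4*-2 + 5*1 = 1
(Av)_3 = -3*-1 + 5*-2 + -1*1 = -8
Av = [5, 1, -8]
Then v^T (Av) = -1*5 + -2*1 + 1*-8
= -5 + -2 + -8 = -15

-15


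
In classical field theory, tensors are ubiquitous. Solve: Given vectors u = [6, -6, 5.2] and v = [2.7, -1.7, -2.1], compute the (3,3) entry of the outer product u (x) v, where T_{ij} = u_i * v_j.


The outer product entry T_{ij} = u_i * v_j.
We need i=3, j=3.
u_3 = 5.2, v_3 = -2.1
T_{3,3} = 5.2 * -2.1 = -10.92

-10.92


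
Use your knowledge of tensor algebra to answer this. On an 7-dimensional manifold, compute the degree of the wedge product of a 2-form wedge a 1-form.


The degree of a wedge product is the sum of the degrees of the individual forms.
Degrees: 2, 1
Total degree = 2 + 1 = 3

3


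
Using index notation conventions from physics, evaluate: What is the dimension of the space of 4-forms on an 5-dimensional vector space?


The dimension of the space of p-forms on an n-dimensional space is C(n, p).
n = 5, p = 4
C(5, 4) = 5! / (4! * 1!) = 5

5


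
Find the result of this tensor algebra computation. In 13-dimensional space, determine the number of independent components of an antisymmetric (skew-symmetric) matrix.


An antisymmetric rank-2 tensor satisfies A_{ij} = -A_{ji}, so diagonal entries are zero.
The independent components are the upper-triangular entries: C(n, 2) = n(n-1)/2.
n = 13
C(13, 2) = 13 * 12 / 2 = 156 / 2 = 78

78


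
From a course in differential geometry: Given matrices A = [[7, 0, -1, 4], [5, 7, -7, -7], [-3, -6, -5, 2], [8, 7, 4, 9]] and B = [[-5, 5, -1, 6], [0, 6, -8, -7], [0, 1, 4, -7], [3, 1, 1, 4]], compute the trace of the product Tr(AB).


Tr(AB) = sum_i (AB)_{ii} where (AB)_{ii} = sum_k A_{ik} B_{ki}.
(AB)_{11} = 7*-5 + 0*0 + -1*0 + 4*3 = -23
(AB)_{22} = 5*5 + 7*6 + -7*1 + -7*1 = 53
(AB)_{33} = -3*-1 + -6*-8 + -5*4 + 2*1 = 33
(AB)_{44} = 8*6 + 7*-7 + 4*-7 + 9*4 = 7
Tr(AB) = -23 + 53 + 33 + 7 = 70

70


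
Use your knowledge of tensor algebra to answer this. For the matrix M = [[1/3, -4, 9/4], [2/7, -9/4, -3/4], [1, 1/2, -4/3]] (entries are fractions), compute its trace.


The trace is the sum of diagonal entries.
Diagonal: M[1,1] = 1/3, M[2,2] = -9/4, M[3,3] = -4/3
Tr(M) = 1/3 + -9/4 + -4/3
Computing step by step:
After adding M[1,1]: 1/3
After adding M[2,2]: -23/12
After adding M[3,3]: -13/4
Tr(M) = -13/4

-13/4


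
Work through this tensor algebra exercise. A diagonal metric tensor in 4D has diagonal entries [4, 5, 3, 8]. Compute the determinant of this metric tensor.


For a diagonal metric, the determinant is the product of diagonal entries.
Diagonal entries: 4, 5, 3, 8
det(g) = 4 * 5 * 3 * 8 = 480

480


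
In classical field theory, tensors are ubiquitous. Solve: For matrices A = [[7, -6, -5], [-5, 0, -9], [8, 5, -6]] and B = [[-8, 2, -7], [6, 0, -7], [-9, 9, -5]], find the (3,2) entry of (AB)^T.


(AB)^T_{ij} = (AB)_{ji} = sum_k A_{jk} B_{ki}.
For i=3, j=2 we need (AB)_{23}:
A_{21} * B_{13} = -5 * -7 = 35
A_{22} * B_{23} = 0 * -7 = 0
A_{23} * B_{33} = -9 * -5 = 45
Sum = 35 + 0 + 45 = 80

80


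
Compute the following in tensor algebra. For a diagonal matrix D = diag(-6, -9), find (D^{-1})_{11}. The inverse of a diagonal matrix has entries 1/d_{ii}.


For a diagonal matrix, the inverse has entries (D^{-1})_{ii} = 1/d_{ii}.
The diagonal entries are: d_{11} = -6, d_{22} = -9
We need (D^{-1})_{11} = 1/d_{11} = 1/-6 = -1/6

-1/6


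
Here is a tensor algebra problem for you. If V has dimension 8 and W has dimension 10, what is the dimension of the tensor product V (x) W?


The dimension of a tensor product is the product of dimensions.
dim(V) = 8, dim(W) = 10
dim(V (x) W) = 8 * 10 = 80

80


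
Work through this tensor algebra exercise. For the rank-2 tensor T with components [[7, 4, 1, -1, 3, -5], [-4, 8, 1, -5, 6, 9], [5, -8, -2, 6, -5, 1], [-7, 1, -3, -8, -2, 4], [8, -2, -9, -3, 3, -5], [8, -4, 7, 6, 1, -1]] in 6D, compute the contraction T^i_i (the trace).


The contraction (trace) of a rank-2 tensor is the sum of its diagonal elements.
Diagonal entries: A[1,1] = 7, A[2,2] = 8, A[3,3] = -2, A[4,4] = -8, A[5,5] = 3, A[6,6] = -1
Tr(A) = 7 + 8 + -2 + -8 + 3 + -1 = 7

7


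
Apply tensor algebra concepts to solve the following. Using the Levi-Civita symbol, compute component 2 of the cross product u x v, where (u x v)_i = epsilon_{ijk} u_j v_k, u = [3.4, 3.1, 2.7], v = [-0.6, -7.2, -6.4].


(u x v)_2 = sum_{j,k} epsilon_{2jk} u_j v_k. Only permutations of (1,2,3) contribute; the two non-zero terms are:
eps_{213} u_1 v_3 = -1 * 3.4 * -6.4 = 21.76
eps_{231} u_3 v_1 = 1 * 2.7 * -0.6 = -1.62
(u x v)_2 = 20.14

20.14


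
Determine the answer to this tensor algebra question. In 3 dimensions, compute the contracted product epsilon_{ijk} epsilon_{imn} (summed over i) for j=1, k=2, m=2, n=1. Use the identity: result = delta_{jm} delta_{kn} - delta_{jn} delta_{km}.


Using the identity: epsilon_{ijk} epsilon_{imn} = delta_{jm} delta_{kn} - delta_{jn} delta_{km}.
delta_{12} = 0
delta_{21} = 0
delta_{11} = 1
delta_{22} = 1
Result = 0 * 0 - 1 * 1 = 0 - 1 = -1

-1


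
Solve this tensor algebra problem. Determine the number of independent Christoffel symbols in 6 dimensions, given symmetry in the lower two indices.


Christoffel symbols Gamma^k_{ij} are symmetric in i,j, so there are d * d(d+1)/2 independent symbols.
d = 6
d(d+1)/2 = 6 * 7 / 2 = 21
Total = 6 * 21 = 126

126


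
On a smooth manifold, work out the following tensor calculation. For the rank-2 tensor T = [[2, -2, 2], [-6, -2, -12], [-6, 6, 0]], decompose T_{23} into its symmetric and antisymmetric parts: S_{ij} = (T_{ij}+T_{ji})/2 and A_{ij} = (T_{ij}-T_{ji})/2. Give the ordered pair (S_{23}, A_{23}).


T_{23} = -12
T_{32} = 6
S_{23} = (-12 + 6)/2 = -6/2 = -3
A_{23} = (-12 - 6)/2 = -18/2 = -9
Check: S + A = -3 + -9 = -12 = T_{23}.

(-3, -9)


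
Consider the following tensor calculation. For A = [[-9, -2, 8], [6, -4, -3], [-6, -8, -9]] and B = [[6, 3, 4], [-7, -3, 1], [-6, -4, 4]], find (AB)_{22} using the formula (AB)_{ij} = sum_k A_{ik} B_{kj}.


(AB)_{ij} = sum_k A_{ik} B_{kj}.
For i=2, j=2:
A_{21} * B_{12} = 6 * 3 = 18
A_{22} * B_{22} = -4 * -3 = 12
A_{23} * B_{32} = -3 * -4 = 12
Sum = 18 + 12 + 12 = 42

42


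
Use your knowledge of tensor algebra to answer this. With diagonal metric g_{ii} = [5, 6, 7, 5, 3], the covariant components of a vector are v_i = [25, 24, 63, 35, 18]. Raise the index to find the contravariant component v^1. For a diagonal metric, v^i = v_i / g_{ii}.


To raise an index with a diagonal metric: v^i = v_i / g_{ii}.
For index 1: v_1 = 25, g_{11} = 5
v^1 = 25 / 5 = 5

5


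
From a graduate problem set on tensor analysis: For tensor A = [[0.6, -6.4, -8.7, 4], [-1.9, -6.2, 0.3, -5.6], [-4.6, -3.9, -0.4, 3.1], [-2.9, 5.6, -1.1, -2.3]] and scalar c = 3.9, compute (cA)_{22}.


Scalar multiplication: (cA)_{ij} = c * A_{ij}.
c = 3.9
A_{22} = -6.2
(cA)_{22} = 3.9 * -6.2 = -24.18

-24.18


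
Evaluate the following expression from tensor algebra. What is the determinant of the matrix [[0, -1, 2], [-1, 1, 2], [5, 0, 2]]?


Expanding along the first row, det(A) = a11*M_11 - a12*M_12 + a13*M_13, where M_1j is the (1,j) minor.
Minor M_11 = 1*2 - 2*0 = 2
Minor M_12 = -1*2 - 2*5 = -12
Minor M_13 = -1*0 - 1*5 = -5
det = 0*(2) - -1*(-12) + 2*(-5)
    = 0 - 12 + -10
    = -22

-22


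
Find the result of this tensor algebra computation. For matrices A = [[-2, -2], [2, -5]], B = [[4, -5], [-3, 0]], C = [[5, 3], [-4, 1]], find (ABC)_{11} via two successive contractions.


(ABC)_{11} = sum_m (AB)_{1m} C_{m1}. First compute row 1 of AB.
(AB)_{11} = -2*4 + -2*-3 = -2
(AB)_{12} = -2*-5 + -2*0 = 10
Now contract with column 1 of C:
(AB)_{11} * C_{11} = -2 * 5 = -10
(AB)_{12} * C_{21} = 10 * -4 = -40
(ABC)_{11} = -10 + -40 = -50

-50


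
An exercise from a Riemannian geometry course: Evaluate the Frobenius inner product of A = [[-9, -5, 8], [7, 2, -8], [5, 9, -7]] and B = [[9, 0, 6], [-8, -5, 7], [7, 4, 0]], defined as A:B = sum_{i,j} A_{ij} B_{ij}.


A:B = sum over all i,j of A_{ij} * B_{ij}.
Row 1: -9*9=-81, -5*0=0, 8*6=48 => row sum = -33
Row 2: 7*-8=-56, 2*-5=-10, -8*7=-56 => row sum = -122
Row 3: 5*7=35, 9*4=36, -7*0=0 => row sum = 71
Total = -33 + -122 + 71 = -84

-84


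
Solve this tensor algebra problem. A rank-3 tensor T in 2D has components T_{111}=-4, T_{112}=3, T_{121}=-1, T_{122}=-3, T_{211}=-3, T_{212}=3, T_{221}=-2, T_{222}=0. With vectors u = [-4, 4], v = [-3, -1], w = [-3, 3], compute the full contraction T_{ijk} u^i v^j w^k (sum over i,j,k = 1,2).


S = sum over i,j,k of T_{ijk} u_i v_j w_k. Expanding all 8 terms:
T_{111}*u_1*v_1*w_1 = -4*-4*-3*-3 = 144  (running total: 144)
T_{112}*u_1*v_1*w_2 = 3*-4*-3*3 = 108  (running total: 252)
T_{121}*u_1*v_2*w_1 = -1*-4*-1*-3 = 12  (running total: 264)
T_{122}*u_1*v_2*w_2 = -3*-4*-1*3 = -36  (running total: 228)
T_{211}*u_2*v_1*w_1 = -3*4*-3*-3 = -108  (running total: 120)
T_{212}*u_2*v_1*w_2 = 3*4*-3*3 = -108  (running total: 12)
T_{221}*u_2*v_2*w_1 = -2*4*-1*-3 = -24  (running total: -12)
T_{222}*u_2*v_2*w_2 = 0*4*-1*3 = 0  (running total: -12)
S = -12

-12


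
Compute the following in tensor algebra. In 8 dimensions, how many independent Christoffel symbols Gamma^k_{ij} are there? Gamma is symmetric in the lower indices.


Christoffel symbols Gamma^k_{ij} are symmetric in i,j, so there are d * d(d+1)/2 independent symbols.
d = 8
d(d+1)/2 = 8 * 9 / 2 = 36
Total = 8 * 36 = 288

288


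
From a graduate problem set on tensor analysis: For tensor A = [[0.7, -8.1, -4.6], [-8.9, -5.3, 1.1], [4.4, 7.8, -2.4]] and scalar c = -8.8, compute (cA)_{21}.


Scalar multiplication: (cA)_{ij} = c * A_{ij}.
c = -8.8
A_{21} = -8.9
(cA)_{21} = -8.8 * -8.9 = 78.32

78.32


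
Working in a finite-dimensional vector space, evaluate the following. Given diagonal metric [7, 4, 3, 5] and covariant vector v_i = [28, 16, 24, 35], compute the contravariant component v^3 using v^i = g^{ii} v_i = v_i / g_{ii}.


To raise an index with a diagonal metric: v^i = v_i / g_{ii}.
For index 3: v_3 = 24, g_{33} = 3
v^3 = 24 / 3 = 8

8


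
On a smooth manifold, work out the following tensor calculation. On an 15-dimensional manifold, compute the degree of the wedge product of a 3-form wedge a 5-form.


The degree of a wedge product is the sum of the degrees of the individual forms.
Degrees: 3, 5
Total degree = 3 + 5 = 8

8


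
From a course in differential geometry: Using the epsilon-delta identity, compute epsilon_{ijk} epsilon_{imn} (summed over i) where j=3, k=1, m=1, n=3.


Using the identity: epsilon_{ijk} epsilon_{imn} = delta_{jm} delta_{kn} - delta_{jn} delta_{km}.
delta_{31} = 0
delta_{13} = 0
delta_{33} = 1
delta_{11} = 1
Result = 0 * 0 - 1 * 1 = 0 - 1 = -1

-1


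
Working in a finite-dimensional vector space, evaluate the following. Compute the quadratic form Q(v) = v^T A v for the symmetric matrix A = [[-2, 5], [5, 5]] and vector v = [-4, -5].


First compute Av:
(Av)_1 = -2*-4 + 5*-5 = -17
(Av)_2 = 5*-4 + 5*-5 = -45
Av = [-17, -45]
Then v^T (Av) = -4*-17 + -5*-45
= 68 + 225 = 293

293


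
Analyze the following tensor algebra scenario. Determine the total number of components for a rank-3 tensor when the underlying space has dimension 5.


The number of components of a rank-r tensor in d dimensions is d^r.
Here d = 5 and r = 3.
5^3 = 125

125


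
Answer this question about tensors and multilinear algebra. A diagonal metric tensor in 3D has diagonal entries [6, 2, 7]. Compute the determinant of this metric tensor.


For a diagonal metric, the determinant is the product of diagonal entries.
Diagonal entries: 6, 2, 7
det(g) = 6 * 2 * 7 = 84

84


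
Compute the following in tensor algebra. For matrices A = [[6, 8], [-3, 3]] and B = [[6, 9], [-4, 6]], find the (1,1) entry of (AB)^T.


(AB)^T_{ij} = (AB)_{ji} = sum_k A_{jk} B_{ki}.
For i=1, j=1 we need (AB)_{11}:
A_{11} * B_{11} = 6 * 6 = 36
A_{12} * B_{21} = 8 * -4 = -32
Sum = 36 + -32 = 4

4


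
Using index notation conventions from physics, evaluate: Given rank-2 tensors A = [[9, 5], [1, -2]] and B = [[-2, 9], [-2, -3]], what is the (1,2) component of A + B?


Tensor addition is component-wise: (A + B)_{ij} = A_{ij} + B_{ij}.
A_{12} = 5
B_{12} = 9
(A + B)_{12} = 5 + 9 = 14

14


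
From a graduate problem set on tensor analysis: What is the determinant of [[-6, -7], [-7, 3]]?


For a 2x2 matrix [[a, b], [c, d]], det = a*d - b*c.
a = -6, b = -7, c = -7, d = 3
a*d = -6 * 3 = -18
b*c = -7 * -7 = 49
det = -18 - 49 = -67

-67


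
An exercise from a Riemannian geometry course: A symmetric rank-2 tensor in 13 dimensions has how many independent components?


A symmetric rank-2 tensor in d dimensions has d(d+1)/2 independent components.
d = 13
d(d+1)/2 = 13 * 14 / 2 = 182 / 2 = 91

91
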